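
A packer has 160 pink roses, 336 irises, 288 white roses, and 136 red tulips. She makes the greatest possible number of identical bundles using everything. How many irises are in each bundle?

Number of bundles = gcd(160, 336, 288, 136).
160 = 2^5 × 5
336 = 2^4 × 3 × 7
288 = 2^5 × 3^2
136 = 2^3 × 17
gcd(160, 336, 288, 136) = 2^3 = 8.
irises per bundle = 336 / 8 = 42.

42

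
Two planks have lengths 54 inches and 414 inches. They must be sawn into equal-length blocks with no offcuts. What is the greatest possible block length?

By the Euclidean algorithm:
414 = 7 × 54 + 36
54 = 1 × 36 + 18
36 = 2 × 18 + 0
gcd(54, 414) = 18.

18 inches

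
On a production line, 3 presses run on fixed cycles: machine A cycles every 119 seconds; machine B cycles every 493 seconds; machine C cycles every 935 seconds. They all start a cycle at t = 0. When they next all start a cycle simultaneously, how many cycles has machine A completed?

1595 cycles

The first common completion time is the LCM of the periods.
119 = 7 × 17
493 = 17 × 29
935 = 5 × 11 × 17
LCM(119, 493, 935) = 5 × 7 × 11 × 17 × 29 = 189805.
Cycles for period 119: 189805 / 119 = 1595.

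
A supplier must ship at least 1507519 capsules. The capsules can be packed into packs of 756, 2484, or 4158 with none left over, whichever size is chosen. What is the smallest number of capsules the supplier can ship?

1530144

The number of capsules must be a common multiple of 756, 2484, and 4158, so a multiple of their LCM.
756 = 2^2 × 3^3 × 7
2484 = 2^2 × 3^3 × 23
4158 = 2 × 3^3 × 7 × 11
LCM(756, 2484, 4158) = 2^2 × 3^3 × 7 × 11 × 23 = 191268.
Smallest multiple of 191268 that is ≥ 1507519: ⌈1507519/191268⌉ × 191268 = 8 × 191268 = 1530144.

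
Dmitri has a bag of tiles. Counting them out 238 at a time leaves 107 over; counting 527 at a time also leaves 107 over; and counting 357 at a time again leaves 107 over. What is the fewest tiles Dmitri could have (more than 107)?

22241

N − 107 must be a common multiple of 238, 527, and 357.
238 = 2 × 7 × 17
527 = 17 × 31
357 = 3 × 7 × 17
LCM(238, 527, 357) = 2 × 3 × 7 × 17 × 31 = 22134.
Smallest N > 107 is LCM + 107 = 22134 + 107 = 22241.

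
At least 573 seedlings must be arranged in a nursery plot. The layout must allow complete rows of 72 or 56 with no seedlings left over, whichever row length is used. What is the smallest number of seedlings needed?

1008

The number of seedlings must be a common multiple of 72 and 56, so a multiple of their LCM.
72 = 2^3 × 3^2
56 = 2^3 × 7
LCM(72, 56) = 2^3 × 3^2 × 7 = 504.
Smallest multiple of 504 that is ≥ 573: ⌈573/504⌉ × 504 = 2 × 504 = 1008.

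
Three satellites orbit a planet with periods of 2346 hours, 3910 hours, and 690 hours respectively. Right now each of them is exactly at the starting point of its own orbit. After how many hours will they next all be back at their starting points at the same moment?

11730 hours

They coincide at every common multiple of the periods; the first is the LCM.
2346 = 2 × 3 × 17 × 23
3910 = 2 × 5 × 17 × 23
690 = 2 × 3 × 5 × 23
LCM(2346, 3910, 690) = 2 × 3 × 5 × 17 × 23 = 11730.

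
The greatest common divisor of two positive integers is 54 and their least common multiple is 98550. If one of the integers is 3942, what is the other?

For two integers, gcd × lcm = product, so the other is (54 × 98550) / 3942 = 5321700 / 3942 = 1350.

1350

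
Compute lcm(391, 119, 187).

391 = 17 × 23
119 = 7 × 17
187 = 11 × 17
LCM(391, 119, 187) = 7 × 11 × 17 × 23 = 30107.

30107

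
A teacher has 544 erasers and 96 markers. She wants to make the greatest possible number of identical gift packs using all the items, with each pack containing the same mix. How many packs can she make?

The pack count must divide each quantity, so the greatest is gcd(544, 96).
544 = 2^5 × 17
96 = 2^5 × 3
gcd(544, 96) = 2^5 = 32.

32 packs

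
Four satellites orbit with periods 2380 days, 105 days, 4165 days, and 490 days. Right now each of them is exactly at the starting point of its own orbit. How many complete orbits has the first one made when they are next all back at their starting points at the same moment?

21 orbits

The first common completion time is the LCM of the periods.
2380 = 2^2 × 5 × 7 × 17
105 = 3 × 5 × 7
4165 = 5 × 7^2 × 17
490 = 2 × 5 × 7^2
LCM(2380, 105, 4165, 490) = 2^2 × 3 × 5 × 7^2 × 17 = 49980.
Orbits for period 2380: 49980 / 2380 = 21.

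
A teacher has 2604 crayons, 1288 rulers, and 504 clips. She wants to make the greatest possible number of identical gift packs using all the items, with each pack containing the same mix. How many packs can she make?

The pack count must divide each quantity, so the greatest is gcd(2604, 1288, 504).
2604 = 2^2 × 3 × 7 × 31
1288 = 2^3 × 7 × 23
504 = 2^3 × 3^2 × 7
gcd(2604, 1288, 504) = 2^2 × 7 = 28.

28 packs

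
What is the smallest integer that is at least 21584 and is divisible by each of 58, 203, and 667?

28014

The integer must be a common multiple of 58, 203, and 667, so a multiple of their LCM.
58 = 2 × 29
203 = 7 × 29
667 = 23 × 29
LCM(58, 203, 667) = 2 × 7 × 23 × 29 = 9338.
Smallest multiple of 9338 that is ≥ 21584: ⌈21584/9338⌉ × 9338 = 3 × 9338 = 28014.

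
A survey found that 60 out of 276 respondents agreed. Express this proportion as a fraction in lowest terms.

5/23

60 = 2^2 × 3 × 5
276 = 2^2 × 3 × 23
gcd(60, 276) = 2^2 × 3 = 12.
Divide numerator and denominator by 12: 60/276 = 5/23.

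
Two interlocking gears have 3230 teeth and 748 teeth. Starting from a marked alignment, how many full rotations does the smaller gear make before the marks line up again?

The first common completion time is the LCM of the periods.
3230 = 2 × 5 × 17 × 19
748 = 2^2 × 11 × 17
LCM(3230, 748) = 2^2 × 5 × 11 × 17 × 19 = 71060.
Rotations for period 748: 71060 / 748 = 95.

95 rotations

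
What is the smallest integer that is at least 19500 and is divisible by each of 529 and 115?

21160

The integer must be a common multiple of 529 and 115, so a multiple of their LCM.
529 = 23^2
115 = 5 × 23
LCM(529, 115) = 5 × 23^2 = 2645.
Smallest multiple of 2645 that is ≥ 19500: ⌈19500/2645⌉ × 2645 = 8 × 2645 = 21160.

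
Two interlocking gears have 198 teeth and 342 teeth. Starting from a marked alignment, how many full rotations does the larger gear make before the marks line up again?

They are all back at their starting positions together after one LCM of the periods.
198 = 2 × 3^2 × 11
342 = 2 × 3^2 × 19
LCM(198, 342) = 2 × 3^2 × 11 × 19 = 3762.
Rotations for period 342: 3762 / 342 = 11.

11 rotations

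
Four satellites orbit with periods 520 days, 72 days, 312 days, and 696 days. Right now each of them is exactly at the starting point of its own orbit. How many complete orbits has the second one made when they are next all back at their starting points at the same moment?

1885 orbits

They are all back at their starting positions together after one LCM of the periods.
520 = 2^3 × 5 × 13
72 = 2^3 × 3^2
312 = 2^3 × 3 × 13
696 = 2^3 × 3 × 29
LCM(520, 72, 312, 696) = 2^3 × 3^2 × 5 × 13 × 29 = 135720.
Orbits for period 72: 135720 / 72 = 1885.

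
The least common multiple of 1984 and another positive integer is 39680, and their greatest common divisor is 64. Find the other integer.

1280

gcd × lcm = product of the two integers, so the other integer is (64 × 39680) / 1984 = 1280.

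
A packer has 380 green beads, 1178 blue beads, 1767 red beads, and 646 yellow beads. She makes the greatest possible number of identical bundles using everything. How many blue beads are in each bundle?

Number of bundles = gcd(380, 1178, 1767, 646).
380 = 2^2 × 5 × 19
1178 = 2 × 19 × 31
1767 = 3 × 19 × 31
646 = 2 × 17 × 19
gcd(380, 1178, 1767, 646) = 19.
blue beads per bundle = 1178 / 19 = 62.

62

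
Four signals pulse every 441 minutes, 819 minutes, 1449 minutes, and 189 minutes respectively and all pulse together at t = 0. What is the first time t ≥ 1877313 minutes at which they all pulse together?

Joint pulses occur at multiples of LCM(441, 819, 1449, 189).
441 = 3^2 × 7^2
819 = 3^2 × 7 × 13
1449 = 3^2 × 7 × 23
189 = 3^3 × 7
LCM(441, 819, 1449, 189) = 3^3 × 7^2 × 13 × 23 = 395577.
Smallest multiple of 395577 that is ≥ 1877313: ⌈1877313/395577⌉ × 395577 = 5 × 395577 = 1977885.

1977885 minutes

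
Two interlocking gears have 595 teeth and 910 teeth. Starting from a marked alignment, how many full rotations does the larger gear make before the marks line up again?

17 rotations

All finish a whole number of cycles simultaneously at t = LCM of the periods.
595 = 5 × 7 × 17
910 = 2 × 5 × 7 × 13
LCM(595, 910) = 2 × 5 × 7 × 13 × 17 = 15470.
Rotations for period 910: 15470 / 910 = 17.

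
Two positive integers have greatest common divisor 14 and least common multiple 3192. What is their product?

44688

For any two positive integers, gcd × lcm = product = 14 × 3192 = 44688.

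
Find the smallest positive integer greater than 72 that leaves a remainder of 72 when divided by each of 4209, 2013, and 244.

N − 72 must be a common multiple of 4209, 2013, and 244.
4209 = 3 × 23 × 61
2013 = 3 × 11 × 61
244 = 2^2 × 61
LCM(4209, 2013, 244) = 2^2 × 3 × 11 × 23 × 61 = 185196.
Smallest N > 72 is LCM + 72 = 185196 + 72 = 185268.

185268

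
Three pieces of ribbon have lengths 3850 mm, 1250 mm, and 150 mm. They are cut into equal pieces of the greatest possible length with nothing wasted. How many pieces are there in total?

105

Piece length = gcd(3850, 1250, 150).
3850 = 2 × 5^2 × 7 × 11
1250 = 2 × 5^4
150 = 2 × 3 × 5^2
gcd(3850, 1250, 150) = 2 × 5^2 = 50.
Total pieces = 3850/50 + 1250/50 + 150/50 = 77 + 25 + 3 = 105.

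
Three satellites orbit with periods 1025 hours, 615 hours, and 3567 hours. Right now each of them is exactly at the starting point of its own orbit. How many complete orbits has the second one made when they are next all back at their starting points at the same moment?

145 orbits

The first common completion time is the LCM of the periods.
1025 = 5^2 × 41
615 = 3 × 5 × 41
3567 = 3 × 29 × 41
LCM(1025, 615, 3567) = 3 × 5^2 × 29 × 41 = 89175.
Orbits for period 615: 89175 / 615 = 145.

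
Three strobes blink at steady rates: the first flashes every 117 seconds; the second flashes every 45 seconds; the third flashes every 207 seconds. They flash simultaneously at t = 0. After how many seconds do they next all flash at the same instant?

The first simultaneous occurrence is after LCM of the individual periods.
117 = 3^2 × 13
45 = 3^2 × 5
207 = 3^2 × 23
LCM(117, 45, 207) = 3^2 × 5 × 13 × 23 = 13455.

13455 seconds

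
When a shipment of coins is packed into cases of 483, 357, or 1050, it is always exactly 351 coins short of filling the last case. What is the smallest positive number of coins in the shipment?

410199

Being 351 short of a full case of size k means N ≡ −351 (mod k), i.e. N + 351 is a multiple of each size.
483 = 3 × 7 × 23
357 = 3 × 7 × 17
1050 = 2 × 3 × 5^2 × 7
LCM(483, 357, 1050) = 2 × 3 × 5^2 × 7 × 17 × 23 = 410550.
Smallest positive N is 410550 − 351 = 410199.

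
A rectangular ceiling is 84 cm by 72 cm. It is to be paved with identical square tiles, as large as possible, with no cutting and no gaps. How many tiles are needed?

42

Tile side = gcd(84, 72).
84 = 2^2 × 3 × 7
72 = 2^3 × 3^2
gcd(84, 72) = 2^2 × 3 = 12.
Tiles: (84/12) × (72/12) = 7 × 6 = 42.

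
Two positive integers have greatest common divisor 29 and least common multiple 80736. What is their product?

For any two positive integers, gcd × lcm = product = 29 × 80736 = 2341344.

2341344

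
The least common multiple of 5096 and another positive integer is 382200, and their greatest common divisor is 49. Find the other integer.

3675

gcd × lcm = product of the two integers, so the other integer is (49 × 382200) / 5096 = 3675.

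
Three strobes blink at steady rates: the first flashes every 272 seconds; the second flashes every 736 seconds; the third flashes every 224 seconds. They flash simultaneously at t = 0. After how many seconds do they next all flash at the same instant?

The first simultaneous occurrence is after LCM of the individual periods.
272 = 2^4 × 17
736 = 2^5 × 23
224 = 2^5 × 7
LCM(272, 736, 224) = 2^5 × 7 × 17 × 23 = 87584.

87584 seconds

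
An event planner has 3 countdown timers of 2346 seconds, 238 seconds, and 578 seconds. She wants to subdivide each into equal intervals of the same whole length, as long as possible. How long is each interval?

The interval must divide each timer length; the longest such is the gcd.
2346 = 2 × 3 × 17 × 23
238 = 2 × 7 × 17
578 = 2 × 17^2
gcd(2346, 238, 578) = 2 × 17 = 34.

34 seconds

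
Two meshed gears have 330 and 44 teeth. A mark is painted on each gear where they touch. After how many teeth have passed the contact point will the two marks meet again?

660 teeth

They coincide at every common multiple of the periods; the first is the LCM.
330 = 2 × 3 × 5 × 11
44 = 2^2 × 11
LCM(330, 44) = 2^2 × 3 × 5 × 11 = 660.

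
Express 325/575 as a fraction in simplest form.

13/23

325 = 5^2 × 13
575 = 5^2 × 23
gcd(325, 575) = 5^2 = 25.
Divide numerator and denominator by 25: 325/575 = 13/23.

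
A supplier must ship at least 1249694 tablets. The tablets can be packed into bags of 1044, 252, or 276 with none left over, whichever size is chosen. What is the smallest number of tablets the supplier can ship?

1344672

The number of tablets must be a common multiple of 1044, 252, and 276, so a multiple of their LCM.
1044 = 2^2 × 3^2 × 29
252 = 2^2 × 3^2 × 7
276 = 2^2 × 3 × 23
LCM(1044, 252, 276) = 2^2 × 3^2 × 7 × 23 × 29 = 168084.
Smallest multiple of 168084 that is ≥ 1249694: ⌈1249694/168084⌉ × 168084 = 8 × 168084 = 1344672.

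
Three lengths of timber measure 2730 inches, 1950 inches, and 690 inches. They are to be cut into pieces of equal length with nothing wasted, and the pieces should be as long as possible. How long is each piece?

30 inches

Each piece length must divide every original length, so the longest possible is gcd(2730, 1950, 690).
2730 = 2 × 3 × 5 × 7 × 13
1950 = 2 × 3 × 5^2 × 13
690 = 2 × 3 × 5 × 23
gcd(2730, 1950, 690) = 2 × 3 × 5 = 30.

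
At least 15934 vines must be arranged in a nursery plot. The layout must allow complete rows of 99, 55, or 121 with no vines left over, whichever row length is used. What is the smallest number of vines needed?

16335

The number of vines must be a common multiple of 99, 55, and 121, so a multiple of their LCM.
99 = 3^2 × 11
55 = 5 × 11
121 = 11^2
LCM(99, 55, 121) = 3^2 × 5 × 11^2 = 5445.
Smallest multiple of 5445 that is ≥ 15934: ⌈15934/5445⌉ × 5445 = 3 × 5445 = 16335.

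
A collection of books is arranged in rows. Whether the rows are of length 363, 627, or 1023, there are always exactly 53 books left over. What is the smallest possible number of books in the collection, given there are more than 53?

N − 53 must be a common multiple of 363, 627, and 1023.
363 = 3 × 11^2
627 = 3 × 11 × 19
1023 = 3 × 11 × 31
LCM(363, 627, 1023) = 3 × 11^2 × 19 × 31 = 213807.
Smallest N > 53 is LCM + 53 = 213807 + 53 = 213860.

213860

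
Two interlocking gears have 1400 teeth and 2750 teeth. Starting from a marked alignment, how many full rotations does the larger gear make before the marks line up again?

28 rotations

All finish a whole number of cycles simultaneously at t = LCM of the periods.
1400 = 2^3 × 5^2 × 7
2750 = 2 × 5^3 × 11
LCM(1400, 2750) = 2^3 × 5^3 × 7 × 11 = 77000.
Rotations for period 2750: 77000 / 2750 = 28.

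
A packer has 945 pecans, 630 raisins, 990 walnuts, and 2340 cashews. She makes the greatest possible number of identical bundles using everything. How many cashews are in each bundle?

Number of bundles = gcd(945, 630, 990, 2340).
945 = 3^3 × 5 × 7
630 = 2 × 3^2 × 5 × 7
990 = 2 × 3^2 × 5 × 11
2340 = 2^2 × 3^2 × 5 × 13
gcd(945, 630, 990, 2340) = 3^2 × 5 = 45.
cashews per bundle = 2340 / 45 = 52.

52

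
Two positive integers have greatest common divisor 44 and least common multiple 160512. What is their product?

For any two positive integers, gcd × lcm = product = 44 × 160512 = 7062528.

7062528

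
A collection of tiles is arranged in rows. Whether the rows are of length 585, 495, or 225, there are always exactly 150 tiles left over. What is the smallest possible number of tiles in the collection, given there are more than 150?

N − 150 must be a common multiple of 585, 495, and 225.
585 = 3^2 × 5 × 13
495 = 3^2 × 5 × 11
225 = 3^2 × 5^2
LCM(585, 495, 225) = 3^2 × 5^2 × 11 × 13 = 32175.
Smallest N > 150 is LCM + 150 = 32175 + 150 = 32325.

32325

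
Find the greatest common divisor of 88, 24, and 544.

88 = 2^3 × 11
24 = 2^3 × 3
544 = 2^5 × 17
gcd(88, 24, 544) = 2^3 = 8.

8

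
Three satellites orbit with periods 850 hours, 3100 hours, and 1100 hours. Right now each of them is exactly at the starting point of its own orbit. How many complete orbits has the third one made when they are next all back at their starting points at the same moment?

527 orbits

The first common completion time is the LCM of the periods.
850 = 2 × 5^2 × 17
3100 = 2^2 × 5^2 × 31
1100 = 2^2 × 5^2 × 11
LCM(850, 3100, 1100) = 2^2 × 5^2 × 11 × 17 × 31 = 579700.
Orbits for period 1100: 579700 / 1100 = 527.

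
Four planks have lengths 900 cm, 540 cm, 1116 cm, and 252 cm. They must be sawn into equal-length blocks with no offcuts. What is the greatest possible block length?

This is the greatest common divisor of 900, 540, 1116, and 252.
900 = 2^2 × 3^2 × 5^2
540 = 2^2 × 3^3 × 5
1116 = 2^2 × 3^2 × 31
252 = 2^2 × 3^2 × 7
gcd(900, 540, 1116, 252) = 2^2 × 3^2 = 36.

36 cm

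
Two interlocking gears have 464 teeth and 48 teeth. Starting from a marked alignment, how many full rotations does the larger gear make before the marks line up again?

3 rotations

All finish a whole number of cycles simultaneously at t = LCM of the periods.
464 = 2^4 × 29
48 = 2^4 × 3
LCM(464, 48) = 2^4 × 3 × 29 = 1392.
Rotations for period 464: 1392 / 464 = 3.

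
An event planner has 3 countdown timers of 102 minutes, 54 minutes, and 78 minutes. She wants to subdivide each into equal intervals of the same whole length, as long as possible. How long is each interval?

6 minutes

The interval must divide each timer length; the longest such is the gcd.
102 = 2 × 3 × 17
54 = 2 × 3^3
78 = 2 × 3 × 13
gcd(102, 54, 78) = 2 × 3 = 6.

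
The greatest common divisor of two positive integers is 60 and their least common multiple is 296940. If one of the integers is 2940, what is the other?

For two integers, gcd × lcm = product, so the other is (60 × 296940) / 2940 = 17816400 / 2940 = 6060.

6060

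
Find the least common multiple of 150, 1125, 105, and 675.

150 = 2 × 3 × 5^2
1125 = 3^2 × 5^3
105 = 3 × 5 × 7
675 = 3^3 × 5^2
LCM(150, 1125, 105, 675) = 2 × 3^3 × 5^3 × 7 = 47250.

47250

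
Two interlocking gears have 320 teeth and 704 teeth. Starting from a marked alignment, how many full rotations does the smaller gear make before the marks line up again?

11 rotations

The first common completion time is the LCM of the periods.
320 = 2^6 × 5
704 = 2^6 × 11
LCM(320, 704) = 2^6 × 5 × 11 = 3520.
Rotations for period 320: 3520 / 320 = 11.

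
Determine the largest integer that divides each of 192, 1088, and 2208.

32

192 = 2^6 × 3
1088 = 2^6 × 17
2208 = 2^5 × 3 × 23
gcd(192, 1088, 2208) = 2^5 = 32.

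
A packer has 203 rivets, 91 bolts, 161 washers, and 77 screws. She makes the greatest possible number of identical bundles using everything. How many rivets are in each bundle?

Number of bundles = gcd(203, 91, 161, 77).
203 = 7 × 29
91 = 7 × 13
161 = 7 × 23
77 = 7 × 11
gcd(203, 91, 161, 77) = 7.
rivets per bundle = 203 / 7 = 29.

29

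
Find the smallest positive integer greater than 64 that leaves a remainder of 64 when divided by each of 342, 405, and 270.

N − 64 must be a common multiple of 342, 405, and 270.
342 = 2 × 3^2 × 19
405 = 3^4 × 5
270 = 2 × 3^3 × 5
LCM(342, 405, 270) = 2 × 3^4 × 5 × 19 = 15390.
Smallest N > 64 is LCM + 64 = 15390 + 64 = 15454.

15454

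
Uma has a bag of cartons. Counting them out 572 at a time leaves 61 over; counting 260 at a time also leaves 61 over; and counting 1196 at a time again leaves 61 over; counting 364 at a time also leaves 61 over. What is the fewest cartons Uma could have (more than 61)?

N − 61 must be a common multiple of 572, 260, 1196, and 364.
572 = 2^2 × 11 × 13
260 = 2^2 × 5 × 13
1196 = 2^2 × 13 × 23
364 = 2^2 × 7 × 13
LCM(572, 260, 1196, 364) = 2^2 × 5 × 7 × 11 × 13 × 23 = 460460.
Smallest N > 61 is LCM + 61 = 460460 + 61 = 460521.

460521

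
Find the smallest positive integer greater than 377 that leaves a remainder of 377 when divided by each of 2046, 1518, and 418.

N − 377 must be a common multiple of 2046, 1518, and 418.
2046 = 2 × 3 × 11 × 31
1518 = 2 × 3 × 11 × 23
418 = 2 × 11 × 19
LCM(2046, 1518, 418) = 2 × 3 × 11 × 19 × 23 × 31 = 894102.
Smallest N > 377 is LCM + 377 = 894102 + 377 = 894479.

894479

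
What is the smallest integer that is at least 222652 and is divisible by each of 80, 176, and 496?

245520

The integer must be a common multiple of 80, 176, and 496, so a multiple of their LCM.
80 = 2^4 × 5
176 = 2^4 × 11
496 = 2^4 × 31
LCM(80, 176, 496) = 2^4 × 5 × 11 × 31 = 27280.
Smallest multiple of 27280 that is ≥ 222652: ⌈222652/27280⌉ × 27280 = 9 × 27280 = 245520.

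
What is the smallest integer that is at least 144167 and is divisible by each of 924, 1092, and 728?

168168

The integer must be a common multiple of 924, 1092, and 728, so a multiple of their LCM.
924 = 2^2 × 3 × 7 × 11
1092 = 2^2 × 3 × 7 × 13
728 = 2^3 × 7 × 13
LCM(924, 1092, 728) = 2^3 × 3 × 7 × 11 × 13 = 24024.
Smallest multiple of 24024 that is ≥ 144167: ⌈144167/24024⌉ × 24024 = 7 × 24024 = 168168.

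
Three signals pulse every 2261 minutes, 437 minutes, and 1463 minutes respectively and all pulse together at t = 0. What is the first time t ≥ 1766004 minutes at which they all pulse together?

Joint pulses occur at multiples of LCM(2261, 437, 1463).
2261 = 7 × 17 × 19
437 = 19 × 23
1463 = 7 × 11 × 19
LCM(2261, 437, 1463) = 7 × 11 × 17 × 19 × 23 = 572033.
Smallest multiple of 572033 that is ≥ 1766004: ⌈1766004/572033⌉ × 572033 = 4 × 572033 = 2288132.

2288132 minutes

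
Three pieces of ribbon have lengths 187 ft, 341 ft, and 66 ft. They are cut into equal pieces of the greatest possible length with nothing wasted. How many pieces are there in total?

Piece length = gcd(187, 341, 66).
187 = 11 × 17
341 = 11 × 31
66 = 2 × 3 × 11
gcd(187, 341, 66) = 11.
Total pieces = 187/11 + 341/11 + 66/11 = 17 + 31 + 6 = 54.

54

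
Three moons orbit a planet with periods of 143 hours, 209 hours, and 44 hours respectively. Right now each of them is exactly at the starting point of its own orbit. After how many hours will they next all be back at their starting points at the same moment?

10868 hours

We need the least common multiple of the intervals.
143 = 11 × 13
209 = 11 × 19
44 = 2^2 × 11
LCM(143, 209, 44) = 2^2 × 11 × 13 × 19 = 10868.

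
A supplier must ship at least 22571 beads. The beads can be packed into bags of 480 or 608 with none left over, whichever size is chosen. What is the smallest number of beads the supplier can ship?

The number of beads must be a common multiple of 480 and 608, so a multiple of their LCM.
480 = 2^5 × 3 × 5
608 = 2^5 × 19
LCM(480, 608) = 2^5 × 3 × 5 × 19 = 9120.
Smallest multiple of 9120 that is ≥ 22571: ⌈22571/9120⌉ × 9120 = 3 × 9120 = 27360.

27360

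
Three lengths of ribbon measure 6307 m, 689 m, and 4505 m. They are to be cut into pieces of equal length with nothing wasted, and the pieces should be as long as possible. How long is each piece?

53 m

Each piece length must divide every original length, so the longest possible is gcd(6307, 689, 4505).
6307 = 7 × 17 × 53
689 = 13 × 53
4505 = 5 × 17 × 53
gcd(6307, 689, 4505) = 53.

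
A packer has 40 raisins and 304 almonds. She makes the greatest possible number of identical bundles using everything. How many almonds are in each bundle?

Number of bundles = gcd(40, 304).
40 = 2^3 × 5
304 = 2^4 × 19
gcd(40, 304) = 2^3 = 8.
almonds per bundle = 304 / 8 = 38.

38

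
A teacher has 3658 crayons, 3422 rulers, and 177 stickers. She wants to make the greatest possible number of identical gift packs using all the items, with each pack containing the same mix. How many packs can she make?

59 packs

The pack count must divide each quantity, so the greatest is gcd(3658, 3422, 177).
3658 = 2 × 31 × 59
3422 = 2 × 29 × 59
177 = 3 × 59
gcd(3658, 3422, 177) = 59.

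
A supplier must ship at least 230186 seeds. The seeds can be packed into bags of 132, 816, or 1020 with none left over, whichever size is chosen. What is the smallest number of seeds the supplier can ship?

269280

The number of seeds must be a common multiple of 132, 816, and 1020, so a multiple of their LCM.
132 = 2^2 × 3 × 11
816 = 2^4 × 3 × 17
1020 = 2^2 × 3 × 5 × 17
LCM(132, 816, 1020) = 2^4 × 3 × 5 × 11 × 17 = 44880.
Smallest multiple of 44880 that is ≥ 230186: ⌈230186/44880⌉ × 44880 = 6 × 44880 = 269280.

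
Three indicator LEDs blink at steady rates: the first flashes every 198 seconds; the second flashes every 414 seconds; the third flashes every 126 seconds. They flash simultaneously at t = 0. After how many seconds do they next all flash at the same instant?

31878 seconds

The first simultaneous occurrence is after LCM of the individual periods.
198 = 2 × 3^2 × 11
414 = 2 × 3^2 × 23
126 = 2 × 3^2 × 7
LCM(198, 414, 126) = 2 × 3^2 × 7 × 11 × 23 = 31878.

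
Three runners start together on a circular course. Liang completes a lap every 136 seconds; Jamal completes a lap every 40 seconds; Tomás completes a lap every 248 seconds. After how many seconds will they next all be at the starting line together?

21080 seconds

They coincide at every common multiple of the periods; the first is the LCM.
136 = 2^3 × 17
40 = 2^3 × 5
248 = 2^3 × 31
LCM(136, 40, 248) = 2^3 × 5 × 17 × 31 = 21080.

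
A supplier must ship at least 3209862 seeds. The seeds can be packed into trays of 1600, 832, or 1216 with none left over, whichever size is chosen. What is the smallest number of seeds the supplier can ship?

The number of seeds must be a common multiple of 1600, 832, and 1216, so a multiple of their LCM.
1600 = 2^6 × 5^2
832 = 2^6 × 13
1216 = 2^6 × 19
LCM(1600, 832, 1216) = 2^6 × 5^2 × 13 × 19 = 395200.
Smallest multiple of 395200 that is ≥ 3209862: ⌈3209862/395200⌉ × 395200 = 9 × 395200 = 3556800.

3556800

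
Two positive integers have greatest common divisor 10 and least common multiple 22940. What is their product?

229400

For any two positive integers, gcd × lcm = product = 10 × 22940 = 229400.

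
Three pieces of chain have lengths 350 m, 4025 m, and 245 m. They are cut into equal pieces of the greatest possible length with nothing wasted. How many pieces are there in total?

132

Piece length = gcd(350, 4025, 245).
350 = 2 × 5^2 × 7
4025 = 5^2 × 7 × 23
245 = 5 × 7^2
gcd(350, 4025, 245) = 5 × 7 = 35.
Total pieces = 350/35 + 4025/35 + 245/35 = 10 + 115 + 7 = 132.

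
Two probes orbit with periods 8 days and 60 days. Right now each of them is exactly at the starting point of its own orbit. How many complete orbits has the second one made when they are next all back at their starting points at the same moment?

2 orbits

They are all back at their starting positions together after one LCM of the periods.
8 = 2^3
60 = 2^2 × 3 × 5
LCM(8, 60) = 2^3 × 3 × 5 = 120.
Orbits for period 60: 120 / 60 = 2.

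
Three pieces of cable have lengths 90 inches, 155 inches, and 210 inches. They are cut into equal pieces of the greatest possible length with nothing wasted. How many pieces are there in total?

91

Piece length = gcd(90, 155, 210).
90 = 2 × 3^2 × 5
155 = 5 × 31
210 = 2 × 3 × 5 × 7
gcd(90, 155, 210) = 5.
Total pieces = 90/5 + 155/5 + 210/5 = 18 + 31 + 42 = 91.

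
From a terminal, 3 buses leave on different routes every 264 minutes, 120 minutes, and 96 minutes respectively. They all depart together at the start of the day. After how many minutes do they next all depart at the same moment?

5280 minutes

The first simultaneous occurrence is after LCM of the individual periods.
264 = 2^3 × 3 × 11
120 = 2^3 × 3 × 5
96 = 2^5 × 3
LCM(264, 120, 96) = 2^5 × 3 × 5 × 11 = 5280.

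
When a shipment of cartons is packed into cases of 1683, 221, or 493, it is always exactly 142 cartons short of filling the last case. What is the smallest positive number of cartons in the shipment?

634349

Being 142 short of a full case of size k means N ≡ −142 (mod k), i.e. N + 142 is a multiple of each size.
1683 = 3^2 × 11 × 17
221 = 13 × 17
493 = 17 × 29
LCM(1683, 221, 493) = 3^2 × 11 × 13 × 17 × 29 = 634491.
Smallest positive N is 634491 − 142 = 634349.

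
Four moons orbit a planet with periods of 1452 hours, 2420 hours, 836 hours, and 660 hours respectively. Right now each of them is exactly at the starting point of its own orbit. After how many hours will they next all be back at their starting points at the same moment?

They coincide at every common multiple of the periods; the first is the LCM.
1452 = 2^2 × 3 × 11^2
2420 = 2^2 × 5 × 11^2
836 = 2^2 × 11 × 19
660 = 2^2 × 3 × 5 × 11
LCM(1452, 2420, 836, 660) = 2^2 × 3 × 5 × 11^2 × 19 = 137940.

137940 hours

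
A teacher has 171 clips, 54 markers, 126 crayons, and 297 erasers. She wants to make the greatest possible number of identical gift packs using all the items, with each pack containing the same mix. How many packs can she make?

The pack count must divide each quantity, so the greatest is gcd(171, 54, 126, 297).
171 = 3^2 × 19
54 = 2 × 3^3
126 = 2 × 3^2 × 7
297 = 3^3 × 11
gcd(171, 54, 126, 297) = 3^2 = 9.

9 packs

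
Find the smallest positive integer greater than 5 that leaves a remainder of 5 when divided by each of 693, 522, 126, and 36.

80393

N − 5 must be a common multiple of 693, 522, 126, and 36.
693 = 3^2 × 7 × 11
522 = 2 × 3^2 × 29
126 = 2 × 3^2 × 7
36 = 2^2 × 3^2
LCM(693, 522, 126, 36) = 2^2 × 3^2 × 7 × 11 × 29 = 80388.
Smallest N > 5 is LCM + 5 = 80388 + 5 = 80393.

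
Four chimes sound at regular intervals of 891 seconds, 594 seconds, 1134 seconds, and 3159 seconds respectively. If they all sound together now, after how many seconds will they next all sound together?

486486 seconds

They coincide at every common multiple of the periods; the first is the LCM.
891 = 3^4 × 11
594 = 2 × 3^3 × 11
1134 = 2 × 3^4 × 7
3159 = 3^5 × 13
LCM(891, 594, 1134, 3159) = 2 × 3^5 × 7 × 11 × 13 = 486486.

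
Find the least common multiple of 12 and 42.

12 = 2^2 × 3
42 = 2 × 3 × 7
LCM(12, 42) = 2^2 × 3 × 7 = 84.

84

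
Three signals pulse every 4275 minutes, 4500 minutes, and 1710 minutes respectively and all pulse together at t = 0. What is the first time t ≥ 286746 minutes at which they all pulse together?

Joint pulses occur at multiples of LCM(4275, 4500, 1710).
4275 = 3^2 × 5^2 × 19
4500 = 2^2 × 3^2 × 5^3
1710 = 2 × 3^2 × 5 × 19
LCM(4275, 4500, 1710) = 2^2 × 3^2 × 5^3 × 19 = 85500.
Smallest multiple of 85500 that is ≥ 286746: ⌈286746/85500⌉ × 85500 = 4 × 85500 = 342000.

342000 minutes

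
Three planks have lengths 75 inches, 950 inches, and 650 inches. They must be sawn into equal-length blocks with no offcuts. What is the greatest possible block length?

25 inches

This is the greatest common divisor of 75, 950, and 650.
75 = 3 × 5^2
950 = 2 × 5^2 × 19
650 = 2 × 5^2 × 13
gcd(75, 950, 650) = 5^2 = 25.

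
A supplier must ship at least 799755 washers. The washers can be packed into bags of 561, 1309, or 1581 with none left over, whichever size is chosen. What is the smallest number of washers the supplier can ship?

852159

The number of washers must be a common multiple of 561, 1309, and 1581, so a multiple of their LCM.
561 = 3 × 11 × 17
1309 = 7 × 11 × 17
1581 = 3 × 17 × 31
LCM(561, 1309, 1581) = 3 × 7 × 11 × 17 × 31 = 121737.
Smallest multiple of 121737 that is ≥ 799755: ⌈799755/121737⌉ × 121737 = 7 × 121737 = 852159.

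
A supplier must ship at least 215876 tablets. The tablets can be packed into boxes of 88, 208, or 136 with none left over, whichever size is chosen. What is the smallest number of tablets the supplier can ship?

233376

The number of tablets must be a common multiple of 88, 208, and 136, so a multiple of their LCM.
88 = 2^3 × 11
208 = 2^4 × 13
136 = 2^3 × 17
LCM(88, 208, 136) = 2^4 × 11 × 13 × 17 = 38896.
Smallest multiple of 38896 that is ≥ 215876: ⌈215876/38896⌉ × 38896 = 6 × 38896 = 233376.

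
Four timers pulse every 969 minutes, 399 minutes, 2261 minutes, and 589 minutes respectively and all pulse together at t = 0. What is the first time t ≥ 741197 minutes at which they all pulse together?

Joint pulses occur at multiples of LCM(969, 399, 2261, 589).
969 = 3 × 17 × 19
399 = 3 × 7 × 19
2261 = 7 × 17 × 19
589 = 19 × 31
LCM(969, 399, 2261, 589) = 3 × 7 × 17 × 19 × 31 = 210273.
Smallest multiple of 210273 that is ≥ 741197: ⌈741197/210273⌉ × 210273 = 4 × 210273 = 841092.

841092 minutes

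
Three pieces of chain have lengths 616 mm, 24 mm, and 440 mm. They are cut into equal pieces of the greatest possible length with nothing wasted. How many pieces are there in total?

Piece length = gcd(616, 24, 440).
616 = 2^3 × 7 × 11
24 = 2^3 × 3
440 = 2^3 × 5 × 11
gcd(616, 24, 440) = 2^3 = 8.
Total pieces = 616/8 + 24/8 + 440/8 = 77 + 3 + 55 = 135.

135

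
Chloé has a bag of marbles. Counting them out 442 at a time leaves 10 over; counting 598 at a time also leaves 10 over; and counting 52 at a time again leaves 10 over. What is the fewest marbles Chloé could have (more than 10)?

N − 10 must be a common multiple of 442, 598, and 52.
442 = 2 × 13 × 17
598 = 2 × 13 × 23
52 = 2^2 × 13
LCM(442, 598, 52) = 2^2 × 13 × 17 × 23 = 20332.
Smallest N > 10 is LCM + 10 = 20332 + 10 = 20342.

20342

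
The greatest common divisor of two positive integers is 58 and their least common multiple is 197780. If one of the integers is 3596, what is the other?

3190

For two integers, gcd × lcm = product, so the other is (58 × 197780) / 3596 = 11471240 / 3596 = 3190.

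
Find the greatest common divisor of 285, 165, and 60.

285 = 3 × 5 × 19
165 = 3 × 5 × 11
60 = 2^2 × 3 × 5
gcd(285, 165, 60) = 3 × 5 = 15.

15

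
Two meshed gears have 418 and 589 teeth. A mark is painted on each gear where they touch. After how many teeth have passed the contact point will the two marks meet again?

12958 teeth

The first simultaneous occurrence is after LCM of the individual periods.
418 = 2 × 11 × 19
589 = 19 × 31
LCM(418, 589) = 2 × 11 × 19 × 31 = 12958.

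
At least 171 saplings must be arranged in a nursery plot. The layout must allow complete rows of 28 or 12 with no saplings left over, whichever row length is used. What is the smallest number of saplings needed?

The number of saplings must be a common multiple of 28 and 12, so a multiple of their LCM.
28 = 2^2 × 7
12 = 2^2 × 3
LCM(28, 12) = 2^2 × 3 × 7 = 84.
Smallest multiple of 84 that is ≥ 171: ⌈171/84⌉ × 84 = 3 × 84 = 252.

252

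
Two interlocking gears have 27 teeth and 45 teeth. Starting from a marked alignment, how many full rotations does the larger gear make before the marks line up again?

They are all back at their starting positions together after one LCM of the periods.
27 = 3^3
45 = 3^2 × 5
LCM(27, 45) = 3^3 × 5 = 135.
Rotations for period 45: 135 / 45 = 3.

3 rotations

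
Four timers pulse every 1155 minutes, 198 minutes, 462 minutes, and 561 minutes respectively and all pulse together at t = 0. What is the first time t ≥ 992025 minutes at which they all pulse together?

1060290 minutes

Joint pulses occur at multiples of LCM(1155, 198, 462, 561).
1155 = 3 × 5 × 7 × 11
198 = 2 × 3^2 × 11
462 = 2 × 3 × 7 × 11
561 = 3 × 11 × 17
LCM(1155, 198, 462, 561) = 2 × 3^2 × 5 × 7 × 11 × 17 = 117810.
Smallest multiple of 117810 that is ≥ 992025: ⌈992025/117810⌉ × 117810 = 9 × 117810 = 1060290.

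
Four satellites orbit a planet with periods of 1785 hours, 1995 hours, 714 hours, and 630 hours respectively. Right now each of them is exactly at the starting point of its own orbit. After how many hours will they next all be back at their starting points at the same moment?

203490 hours

They coincide at every common multiple of the periods; the first is the LCM.
1785 = 3 × 5 × 7 × 17
1995 = 3 × 5 × 7 × 19
714 = 2 × 3 × 7 × 17
630 = 2 × 3^2 × 5 × 7
LCM(1785, 1995, 714, 630) = 2 × 3^2 × 5 × 7 × 17 × 19 = 203490.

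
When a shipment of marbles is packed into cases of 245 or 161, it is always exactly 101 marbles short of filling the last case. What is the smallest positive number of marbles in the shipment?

5534

Being 101 short of a full case of size k means N ≡ −101 (mod k), i.e. N + 101 is a multiple of each size.
245 = 5 × 7^2
161 = 7 × 23
LCM(245, 161) = 5 × 7^2 × 23 = 5635.
Smallest positive N is 5635 − 101 = 5534.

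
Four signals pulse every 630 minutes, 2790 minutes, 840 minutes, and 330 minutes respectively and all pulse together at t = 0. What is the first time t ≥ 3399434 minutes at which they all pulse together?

3437280 minutes

Joint pulses occur at multiples of LCM(630, 2790, 840, 330).
630 = 2 × 3^2 × 5 × 7
2790 = 2 × 3^2 × 5 × 31
840 = 2^3 × 3 × 5 × 7
330 = 2 × 3 × 5 × 11
LCM(630, 2790, 840, 330) = 2^3 × 3^2 × 5 × 7 × 11 × 31 = 859320.
Smallest multiple of 859320 that is ≥ 3399434: ⌈3399434/859320⌉ × 859320 = 4 × 859320 = 3437280.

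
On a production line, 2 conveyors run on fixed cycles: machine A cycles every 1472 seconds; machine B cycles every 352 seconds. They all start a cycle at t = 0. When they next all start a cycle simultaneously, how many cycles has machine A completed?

11 cycles

They are all back at their starting positions together after one LCM of the periods.
1472 = 2^6 × 23
352 = 2^5 × 11
LCM(1472, 352) = 2^6 × 11 × 23 = 16192.
Cycles for period 1472: 16192 / 1472 = 11.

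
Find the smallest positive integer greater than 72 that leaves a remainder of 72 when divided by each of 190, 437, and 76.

N − 72 must be a common multiple of 190, 437, and 76.
190 = 2 × 5 × 19
437 = 19 × 23
76 = 2^2 × 19
LCM(190, 437, 76) = 2^2 × 5 × 19 × 23 = 8740.
Smallest N > 72 is LCM + 72 = 8740 + 72 = 8812.

8812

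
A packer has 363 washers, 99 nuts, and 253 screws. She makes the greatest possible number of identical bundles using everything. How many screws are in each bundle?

23

Number of bundles = gcd(363, 99, 253).
363 = 3 × 11^2
99 = 3^2 × 11
253 = 11 × 23
gcd(363, 99, 253) = 11.
screws per bundle = 253 / 11 = 23.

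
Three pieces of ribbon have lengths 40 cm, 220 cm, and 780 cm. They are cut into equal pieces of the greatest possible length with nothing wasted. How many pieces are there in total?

Piece length = gcd(40, 220, 780).
40 = 2^3 × 5
220 = 2^2 × 5 × 11
780 = 2^2 × 3 × 5 × 13
gcd(40, 220, 780) = 2^2 × 5 = 20.
Total pieces = 40/20 + 220/20 + 780/20 = 2 + 11 + 39 = 52.

52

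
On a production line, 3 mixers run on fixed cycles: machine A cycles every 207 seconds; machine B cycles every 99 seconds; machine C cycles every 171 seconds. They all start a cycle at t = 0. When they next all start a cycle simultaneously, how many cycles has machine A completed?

All finish a whole number of cycles simultaneously at t = LCM of the periods.
207 = 3^2 × 23
99 = 3^2 × 11
171 = 3^2 × 19
LCM(207, 99, 171) = 3^2 × 11 × 19 × 23 = 43263.
Cycles for period 207: 43263 / 207 = 209.

209 cycles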